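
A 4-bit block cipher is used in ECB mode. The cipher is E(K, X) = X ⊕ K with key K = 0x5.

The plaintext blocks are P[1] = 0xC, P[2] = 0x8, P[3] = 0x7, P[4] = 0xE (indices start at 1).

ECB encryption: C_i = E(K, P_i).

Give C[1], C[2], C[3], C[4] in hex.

C[1]: E(K, 0xC) = 0x9.
C[2]: E(K, 0x8) = 0xD.
C[3]: E(K, 0x7) = 0x2.
C[4]: E(K, 0xE) = 0xB.

C[1] = 0x9, C[2] = 0xD, C[3] = 0x2, C[4] = 0xB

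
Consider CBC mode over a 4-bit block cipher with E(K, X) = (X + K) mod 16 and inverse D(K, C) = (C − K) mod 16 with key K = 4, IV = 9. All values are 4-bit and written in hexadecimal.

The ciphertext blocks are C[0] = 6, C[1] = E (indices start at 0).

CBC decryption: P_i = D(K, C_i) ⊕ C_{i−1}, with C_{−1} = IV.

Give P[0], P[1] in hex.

P[0]: D(K, 6) = 2; 2 ⊕ 9 = B.
P[1]: D(K, E) = A; A ⊕ 6 = C.

P[0] = B, P[1] = C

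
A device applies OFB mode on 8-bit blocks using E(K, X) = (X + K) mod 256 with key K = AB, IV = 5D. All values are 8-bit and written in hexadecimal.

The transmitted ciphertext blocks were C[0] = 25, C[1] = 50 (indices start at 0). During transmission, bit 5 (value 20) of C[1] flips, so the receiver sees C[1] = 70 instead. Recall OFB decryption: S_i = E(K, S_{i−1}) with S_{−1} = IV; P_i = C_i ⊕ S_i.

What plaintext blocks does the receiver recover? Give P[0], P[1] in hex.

P[0] = 2D, P[1] = C3

Only C[1] changed, to 70. In OFB, a change in C_i flips the same bit in P_i only; the keystream is unaffected. Decrypting the received ciphertext:
P[0]: S = E(K, 5D) = 08; 25 ⊕ 08 = 2D.
P[1]: S = E(K, 08) = B3; 70 ⊕ B3 = C3.
Blocks that differ from the original plaintext: P[1].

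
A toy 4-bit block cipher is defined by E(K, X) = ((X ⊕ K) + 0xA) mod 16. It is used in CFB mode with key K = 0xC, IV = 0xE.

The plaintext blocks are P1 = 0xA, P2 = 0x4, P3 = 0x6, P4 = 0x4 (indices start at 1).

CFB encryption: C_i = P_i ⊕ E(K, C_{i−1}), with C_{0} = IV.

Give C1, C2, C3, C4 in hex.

C1: E(K, 0xE) = 0xC; 0xA ⊕ 0xC = 0x6.
C2: E(K, 0x6) = 0x4; 0x4 ⊕ 0x4 = 0x0.
C3: E(K, 0x0) = 0x6; 0x6 ⊕ 0x6 = 0x0.
C4: E(K, 0x0) = 0x6; 0x4 ⊕ 0x6 = 0x2.

C1 = 0x6, C2 = 0x0, C3 = 0x0, C4 = 0x2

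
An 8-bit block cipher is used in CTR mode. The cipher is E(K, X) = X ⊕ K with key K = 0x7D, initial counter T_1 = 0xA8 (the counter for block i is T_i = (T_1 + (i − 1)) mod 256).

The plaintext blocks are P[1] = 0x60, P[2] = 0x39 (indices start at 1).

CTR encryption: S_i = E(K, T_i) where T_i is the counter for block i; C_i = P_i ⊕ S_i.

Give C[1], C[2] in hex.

C[1]: T = 0xA8, S = E(K, T) = 0xD5; 0x60 ⊕ 0xD5 = 0xB5.
C[2]: T = 0xA9, S = E(K, T) = 0xD4; 0x39 ⊕ 0xD4 = 0xED.

C[1] = 0xB5, C[2] = 0xED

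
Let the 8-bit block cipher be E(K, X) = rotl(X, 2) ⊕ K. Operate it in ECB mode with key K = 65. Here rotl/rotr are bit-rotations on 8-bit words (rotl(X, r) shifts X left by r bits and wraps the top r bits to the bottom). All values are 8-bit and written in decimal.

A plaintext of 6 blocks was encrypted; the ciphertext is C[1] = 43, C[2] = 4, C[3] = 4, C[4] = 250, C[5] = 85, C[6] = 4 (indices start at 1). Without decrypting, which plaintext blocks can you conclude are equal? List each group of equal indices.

ECB encrypts each block independently with the same key, so equal ciphertext blocks imply equal plaintext blocks.
C[2] = C[3] = C[6] = 4, so P[2] = P[3] = P[6].

P[2] = P[3] = P[6]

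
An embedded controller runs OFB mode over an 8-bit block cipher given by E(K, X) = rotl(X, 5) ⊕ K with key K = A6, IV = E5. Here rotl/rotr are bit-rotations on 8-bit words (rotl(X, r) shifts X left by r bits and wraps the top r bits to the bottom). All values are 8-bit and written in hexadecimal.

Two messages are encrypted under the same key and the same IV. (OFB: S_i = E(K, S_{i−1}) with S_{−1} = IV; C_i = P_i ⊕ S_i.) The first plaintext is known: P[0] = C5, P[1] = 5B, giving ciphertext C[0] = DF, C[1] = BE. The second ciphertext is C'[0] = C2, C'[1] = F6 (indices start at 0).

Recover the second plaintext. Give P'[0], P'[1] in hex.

P'[0] = D8, P'[1] = 13

In OFB with a reused IV, both messages share the same keystream S_i, so C_i ⊕ C'_i = P_i ⊕ P'_i and thus P'_i = P_i ⊕ C_i ⊕ C'_i.
P'[0]: C5 ⊕ DF ⊕ C2 = D8.
P'[1]: 5B ⊕ BE ⊕ F6 = 13.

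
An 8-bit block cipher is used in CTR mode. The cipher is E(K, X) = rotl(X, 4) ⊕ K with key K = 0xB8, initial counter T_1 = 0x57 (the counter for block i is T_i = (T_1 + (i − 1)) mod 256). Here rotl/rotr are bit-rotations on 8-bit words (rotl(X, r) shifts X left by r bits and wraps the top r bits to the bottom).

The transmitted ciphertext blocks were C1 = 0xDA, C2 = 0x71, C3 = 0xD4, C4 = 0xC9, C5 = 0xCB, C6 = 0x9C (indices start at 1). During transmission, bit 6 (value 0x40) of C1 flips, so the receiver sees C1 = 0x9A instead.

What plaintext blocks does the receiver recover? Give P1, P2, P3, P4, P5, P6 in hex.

P1 = 0x57, P2 = 0x4C, P3 = 0xF9, P4 = 0xD4, P5 = 0xC6, P6 = 0xE1

CTR decryption: S_i = E(K, T_i) where T_i is the counter for block i; P_i = C_i ⊕ S_i.
Only C1 changed, to 0x9A. In CTR, a change in C_i flips the same bit in P_i only; the keystream is unaffected. Decrypting the received ciphertext:
P1: T = 0x57, S = E(K, T) = 0xCD; 0x9A ⊕ 0xCD = 0x57.
P2: T = 0x58, S = E(K, T) = 0x3D; 0x71 ⊕ 0x3D = 0x4C.
P3: T = 0x59, S = E(K, T) = 0x2D; 0xD4 ⊕ 0x2D = 0xF9.
P4: T = 0x5A, S = E(K, T) = 0x1D; 0xC9 ⊕ 0x1D = 0xD4.
P5: T = 0x5B, S = E(K, T) = 0x0D; 0xCB ⊕ 0x0D = 0xC6.
P6: T = 0x5C, S = E(K, T) = 0x7D; 0x9C ⊕ 0x7D = 0xE1.
Blocks that differ from the original plaintext: P1.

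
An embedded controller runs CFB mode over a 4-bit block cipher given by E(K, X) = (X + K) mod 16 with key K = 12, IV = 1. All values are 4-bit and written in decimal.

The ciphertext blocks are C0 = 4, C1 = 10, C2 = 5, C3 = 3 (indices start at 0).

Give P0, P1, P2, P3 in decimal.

P0 = 9, P1 = 10, P2 = 3, P3 = 2

CFB decryption: P_i = C_i ⊕ E(K, C_{i−1}), with C_{−1} = IV.
P0: E(K, 1) = 13; 4 ⊕ 13 = 9.
P1: E(K, 4) = 0; 10 ⊕ 0 = 10.
P2: E(K, 10) = 6; 5 ⊕ 6 = 3.
P3: E(K, 5) = 1; 3 ⊕ 1 = 2.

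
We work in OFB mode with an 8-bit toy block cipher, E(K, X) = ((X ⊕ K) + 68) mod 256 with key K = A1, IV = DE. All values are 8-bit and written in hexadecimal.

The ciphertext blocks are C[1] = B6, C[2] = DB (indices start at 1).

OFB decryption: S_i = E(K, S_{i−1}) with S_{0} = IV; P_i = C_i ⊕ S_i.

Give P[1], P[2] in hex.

P[1] = 51, P[2] = 75

P[1]: S = E(K, DE) = E7; B6 ⊕ E7 = 51.
P[2]: S = E(K, E7) = AE; DB ⊕ AE = 75.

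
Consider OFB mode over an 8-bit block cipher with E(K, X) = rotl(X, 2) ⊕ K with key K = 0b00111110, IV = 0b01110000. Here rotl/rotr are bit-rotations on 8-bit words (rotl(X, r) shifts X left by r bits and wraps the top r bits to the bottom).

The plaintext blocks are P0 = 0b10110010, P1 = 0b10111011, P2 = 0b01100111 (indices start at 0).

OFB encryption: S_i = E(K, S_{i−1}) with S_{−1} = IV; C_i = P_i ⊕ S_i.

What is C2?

C0: S = E(K, 0b01110000) = 0b11111111; 0b10110010 ⊕ 0b11111111 = 0b01001101.
C1: S = E(K, 0b11111111) = 0b11000001; 0b10111011 ⊕ 0b11000001 = 0b01111010.
C2: S = E(K, 0b11000001) = 0b00111001; 0b01100111 ⊕ 0b00111001 = 0b01011110.

C2 = 0b01011110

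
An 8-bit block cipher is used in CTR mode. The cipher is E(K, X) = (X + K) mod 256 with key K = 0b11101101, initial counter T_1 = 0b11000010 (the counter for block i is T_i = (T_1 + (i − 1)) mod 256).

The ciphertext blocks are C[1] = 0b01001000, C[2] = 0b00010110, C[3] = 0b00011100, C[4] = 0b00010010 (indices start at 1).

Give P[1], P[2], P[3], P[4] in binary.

P[1] = 0b11100111, P[2] = 0b10100110, P[3] = 0b10101101, P[4] = 0b10100000

CTR decryption: S_i = E(K, T_i) where T_i is the counter for block i; P_i = C_i ⊕ S_i.
P[1]: T = 0b11000010, S = E(K, T) = 0b10101111; 0b01001000 ⊕ 0b10101111 = 0b11100111.
P[2]: T = 0b11000011, S = E(K, T) = 0b10110000; 0b00010110 ⊕ 0b10110000 = 0b10100110.
P[3]: T = 0b11000100, S = E(K, T) = 0b10110001; 0b00011100 ⊕ 0b10110001 = 0b10101101.
P[4]: T = 0b11000101, S = E(K, T) = 0b10110010; 0b00010010 ⊕ 0b10110010 = 0b10100000.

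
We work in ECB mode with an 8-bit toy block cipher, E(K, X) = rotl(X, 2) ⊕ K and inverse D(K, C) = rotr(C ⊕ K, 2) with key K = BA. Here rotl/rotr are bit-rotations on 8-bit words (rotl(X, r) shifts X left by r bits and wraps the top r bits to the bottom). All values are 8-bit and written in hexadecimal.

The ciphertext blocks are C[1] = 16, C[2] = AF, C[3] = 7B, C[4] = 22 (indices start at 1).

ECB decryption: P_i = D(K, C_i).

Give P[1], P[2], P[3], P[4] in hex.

P[1] = 2B, P[2] = 45, P[3] = 70, P[4] = 26

P[1]: D(K, 16) = 2B.
P[2]: D(K, AF) = 45.
P[3]: D(K, 7B) = 70.
P[4]: D(K, 22) = 26.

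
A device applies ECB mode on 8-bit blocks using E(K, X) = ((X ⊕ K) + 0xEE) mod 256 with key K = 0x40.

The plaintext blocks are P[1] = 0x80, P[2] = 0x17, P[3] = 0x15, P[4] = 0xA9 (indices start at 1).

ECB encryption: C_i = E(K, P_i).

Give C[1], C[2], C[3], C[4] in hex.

C[1]: E(K, 0x80) = 0xAE.
C[2]: E(K, 0x17) = 0x45.
C[3]: E(K, 0x15) = 0x43.
C[4]: E(K, 0xA9) = 0xD7.

C[1] = 0xAE, C[2] = 0x45, C[3] = 0x43, C[4] = 0xD7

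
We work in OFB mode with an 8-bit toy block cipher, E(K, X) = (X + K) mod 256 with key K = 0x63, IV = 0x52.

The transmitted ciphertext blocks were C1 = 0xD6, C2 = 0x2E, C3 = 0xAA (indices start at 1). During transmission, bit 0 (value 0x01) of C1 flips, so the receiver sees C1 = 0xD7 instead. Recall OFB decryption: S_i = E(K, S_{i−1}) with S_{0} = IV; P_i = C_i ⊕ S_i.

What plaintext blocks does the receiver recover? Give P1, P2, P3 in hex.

Only C1 changed, to 0xD7. In OFB, a change in C_i flips the same bit in P_i only; the keystream is unaffected. Decrypting the received ciphertext:
P1: S = E(K, 0x52) = 0xB5; 0xD7 ⊕ 0xB5 = 0x62.
P2: S = E(K, 0xB5) = 0x18; 0x2E ⊕ 0x18 = 0x36.
P3: S = E(K, 0x18) = 0x7B; 0xAA ⊕ 0x7B = 0xD1.
Blocks that differ from the original plaintext: P1.

P1 = 0x62, P2 = 0x36, P3 = 0xD1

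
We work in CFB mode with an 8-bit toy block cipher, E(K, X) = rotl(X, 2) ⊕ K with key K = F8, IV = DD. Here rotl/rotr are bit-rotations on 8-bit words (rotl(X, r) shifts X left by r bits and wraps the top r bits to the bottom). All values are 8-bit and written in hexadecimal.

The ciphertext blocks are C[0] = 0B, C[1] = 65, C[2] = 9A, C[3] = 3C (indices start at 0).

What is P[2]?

CFB decryption: P_i = C_i ⊕ E(K, C_{i−1}), with C_{−1} = IV.
P[2]: E(K, 65) = 6D; 9A ⊕ 6D = F7.

P[2] = F7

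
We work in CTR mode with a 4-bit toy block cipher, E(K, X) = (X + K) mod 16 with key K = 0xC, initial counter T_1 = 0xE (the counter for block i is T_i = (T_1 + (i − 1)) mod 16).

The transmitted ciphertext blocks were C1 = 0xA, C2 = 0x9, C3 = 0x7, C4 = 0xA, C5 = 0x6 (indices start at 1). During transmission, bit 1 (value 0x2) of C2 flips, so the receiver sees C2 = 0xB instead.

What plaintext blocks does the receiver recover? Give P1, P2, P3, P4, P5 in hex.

CTR decryption: S_i = E(K, T_i) where T_i is the counter for block i; P_i = C_i ⊕ S_i.
Only C2 changed, to 0xB. In CTR, a change in C_i flips the same bit in P_i only; the keystream is unaffected. Decrypting the received ciphertext:
P1: T = 0xE, S = E(K, T) = 0xA; 0xA ⊕ 0xA = 0x0.
P2: T = 0xF, S = E(K, T) = 0xB; 0xB ⊕ 0xB = 0x0.
P3: T = 0x0, S = E(K, T) = 0xC; 0x7 ⊕ 0xC = 0xB.
P4: T = 0x1, S = E(K, T) = 0xD; 0xA ⊕ 0xD = 0x7.
P5: T = 0x2, S = E(K, T) = 0xE; 0x6 ⊕ 0xE = 0x8.
Blocks that differ from the original plaintext: P2.

P1 = 0x0, P2 = 0x0, P3 = 0xB, P4 = 0x7, P5 = 0x8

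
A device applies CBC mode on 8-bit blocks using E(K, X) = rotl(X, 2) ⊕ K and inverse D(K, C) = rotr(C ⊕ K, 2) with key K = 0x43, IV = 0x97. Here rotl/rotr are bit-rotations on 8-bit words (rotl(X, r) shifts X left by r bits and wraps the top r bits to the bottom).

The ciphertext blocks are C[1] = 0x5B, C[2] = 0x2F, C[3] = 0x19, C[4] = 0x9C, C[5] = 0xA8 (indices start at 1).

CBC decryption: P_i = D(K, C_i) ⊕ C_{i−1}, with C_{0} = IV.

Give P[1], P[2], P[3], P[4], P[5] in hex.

P[1] = 0x91, P[2] = 0x40, P[3] = 0xB9, P[4] = 0xEE, P[5] = 0x66

P[1]: D(K, 0x5B) = 0x06; 0x06 ⊕ 0x97 = 0x91.
P[2]: D(K, 0x2F) = 0x1B; 0x1B ⊕ 0x5B = 0x40.
P[3]: D(K, 0x19) = 0x96; 0x96 ⊕ 0x2F = 0xB9.
P[4]: D(K, 0x9C) = 0xF7; 0xF7 ⊕ 0x19 = 0xEE.
P[5]: D(K, 0xA8) = 0xFA; 0xFA ⊕ 0x9C = 0x66.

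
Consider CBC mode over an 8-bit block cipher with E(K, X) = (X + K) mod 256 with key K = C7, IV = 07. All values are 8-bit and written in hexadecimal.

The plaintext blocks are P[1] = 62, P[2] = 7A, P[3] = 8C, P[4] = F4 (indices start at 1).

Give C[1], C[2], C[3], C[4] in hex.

CBC encryption: C_i = E(K, P_i ⊕ C_{i−1}), with C_{0} = IV.
C[1]: P[1] ⊕ 07 = 65; E(K, 65) = 2C.
C[2]: P[2] ⊕ 2C = 56; E(K, 56) = 1D.
C[3]: P[3] ⊕ 1D = 91; E(K, 91) = 58.
C[4]: P[4] ⊕ 58 = AC; E(K, AC) = 73.

C[1] = 2C, C[2] = 1D, C[3] = 58, C[4] = 73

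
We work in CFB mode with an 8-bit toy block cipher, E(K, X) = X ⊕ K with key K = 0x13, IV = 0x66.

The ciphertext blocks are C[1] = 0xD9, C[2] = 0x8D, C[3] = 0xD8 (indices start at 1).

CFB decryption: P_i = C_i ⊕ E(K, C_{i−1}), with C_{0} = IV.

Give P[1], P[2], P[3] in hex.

P[1]: E(K, 0x66) = 0x75; 0xD9 ⊕ 0x75 = 0xAC.
P[2]: E(K, 0xD9) = 0xCA; 0x8D ⊕ 0xCA = 0x47.
P[3]: E(K, 0x8D) = 0x9E; 0xD8 ⊕ 0x9E = 0x46.

P[1] = 0xAC, P[2] = 0x47, P[3] = 0x46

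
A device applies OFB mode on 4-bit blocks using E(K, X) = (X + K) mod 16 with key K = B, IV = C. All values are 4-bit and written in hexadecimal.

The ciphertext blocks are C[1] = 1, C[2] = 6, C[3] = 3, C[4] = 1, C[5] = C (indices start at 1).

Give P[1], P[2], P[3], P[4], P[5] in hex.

OFB decryption: S_i = E(K, S_{i−1}) with S_{0} = IV; P_i = C_i ⊕ S_i.
P[1]: S = E(K, C) = 7; 1 ⊕ 7 = 6.
P[2]: S = E(K, 7) = 2; 6 ⊕ 2 = 4.
P[3]: S = E(K, 2) = D; 3 ⊕ D = E.
P[4]: S = E(K, D) = 8; 1 ⊕ 8 = 9.
P[5]: S = E(K, 8) = 3; C ⊕ 3 = F.

P[1] = 6, P[2] = 4, P[3] = E, P[4] = 9, P[5] = F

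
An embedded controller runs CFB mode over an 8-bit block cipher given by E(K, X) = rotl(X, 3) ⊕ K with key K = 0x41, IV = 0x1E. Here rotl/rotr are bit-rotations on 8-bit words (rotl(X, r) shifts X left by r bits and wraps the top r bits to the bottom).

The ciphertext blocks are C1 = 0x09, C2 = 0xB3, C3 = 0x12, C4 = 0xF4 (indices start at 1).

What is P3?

P3 = 0xCE

CFB decryption: P_i = C_i ⊕ E(K, C_{i−1}), with C_{0} = IV.
P3: E(K, 0xB3) = 0xDC; 0x12 ⊕ 0xDC = 0xCE.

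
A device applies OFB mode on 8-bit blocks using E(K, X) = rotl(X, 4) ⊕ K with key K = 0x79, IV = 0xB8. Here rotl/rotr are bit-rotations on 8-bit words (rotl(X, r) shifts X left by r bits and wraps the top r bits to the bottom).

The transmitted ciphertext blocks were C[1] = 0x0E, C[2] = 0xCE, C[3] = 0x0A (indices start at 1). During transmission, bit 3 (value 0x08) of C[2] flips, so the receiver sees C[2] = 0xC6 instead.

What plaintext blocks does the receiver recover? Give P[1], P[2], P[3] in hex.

OFB decryption: S_i = E(K, S_{i−1}) with S_{0} = IV; P_i = C_i ⊕ S_i.
Only C[2] changed, to 0xC6. In OFB, a change in C_i flips the same bit in P_i only; the keystream is unaffected. Decrypting the received ciphertext:
P[1]: S = E(K, 0xB8) = 0xF2; 0x0E ⊕ 0xF2 = 0xFC.
P[2]: S = E(K, 0xF2) = 0x56; 0xC6 ⊕ 0x56 = 0x90.
P[3]: S = E(K, 0x56) = 0x1C; 0x0A ⊕ 0x1C = 0x16.
Blocks that differ from the original plaintext: P[2].

P[1] = 0xFC, P[2] = 0x90, P[3] = 0x16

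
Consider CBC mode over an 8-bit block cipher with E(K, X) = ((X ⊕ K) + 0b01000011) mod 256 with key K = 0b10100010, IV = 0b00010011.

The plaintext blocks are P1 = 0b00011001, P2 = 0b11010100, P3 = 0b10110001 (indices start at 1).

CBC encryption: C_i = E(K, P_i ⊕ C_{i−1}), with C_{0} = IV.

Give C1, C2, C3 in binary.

C1 = 0b11101011, C2 = 0b11100000, C3 = 0b00110110

C1: P1 ⊕ 0b00010011 = 0b00001010; E(K, 0b00001010) = 0b11101011.
C2: P2 ⊕ 0b11101011 = 0b00111111; E(K, 0b00111111) = 0b11100000.
C3: P3 ⊕ 0b11100000 = 0b01010001; E(K, 0b01010001) = 0b00110110.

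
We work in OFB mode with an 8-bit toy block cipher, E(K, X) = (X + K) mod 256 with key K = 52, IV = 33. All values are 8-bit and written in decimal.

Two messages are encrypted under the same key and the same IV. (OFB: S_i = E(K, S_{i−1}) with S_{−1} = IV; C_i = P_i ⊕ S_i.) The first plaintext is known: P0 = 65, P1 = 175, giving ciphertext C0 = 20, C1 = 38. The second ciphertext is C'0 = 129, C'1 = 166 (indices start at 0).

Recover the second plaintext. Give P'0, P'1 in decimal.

P'0 = 212, P'1 = 47

In OFB with a reused IV, both messages share the same keystream S_i, so C_i ⊕ C'_i = P_i ⊕ P'_i and thus P'_i = P_i ⊕ C_i ⊕ C'_i.
P'0: 65 ⊕ 20 ⊕ 129 = 212.
P'1: 175 ⊕ 38 ⊕ 166 = 47.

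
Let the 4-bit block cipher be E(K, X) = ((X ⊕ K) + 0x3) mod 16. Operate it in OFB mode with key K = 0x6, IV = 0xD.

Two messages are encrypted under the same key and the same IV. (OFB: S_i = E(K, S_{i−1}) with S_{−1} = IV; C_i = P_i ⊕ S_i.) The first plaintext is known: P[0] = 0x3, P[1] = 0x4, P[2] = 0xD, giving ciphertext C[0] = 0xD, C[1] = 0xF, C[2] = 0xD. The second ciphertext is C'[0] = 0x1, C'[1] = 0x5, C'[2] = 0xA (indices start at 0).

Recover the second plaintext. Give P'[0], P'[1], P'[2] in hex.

In OFB with a reused IV, both messages share the same keystream S_i, so C_i ⊕ C'_i = P_i ⊕ P'_i and thus P'_i = P_i ⊕ C_i ⊕ C'_i.
P'[0]: 0x3 ⊕ 0xD ⊕ 0x1 = 0xF.
P'[1]: 0x4 ⊕ 0xF ⊕ 0x5 = 0xE.
P'[2]: 0xD ⊕ 0xD ⊕ 0xA = 0xA.

P'[0] = 0xF, P'[1] = 0xE, P'[2] = 0xA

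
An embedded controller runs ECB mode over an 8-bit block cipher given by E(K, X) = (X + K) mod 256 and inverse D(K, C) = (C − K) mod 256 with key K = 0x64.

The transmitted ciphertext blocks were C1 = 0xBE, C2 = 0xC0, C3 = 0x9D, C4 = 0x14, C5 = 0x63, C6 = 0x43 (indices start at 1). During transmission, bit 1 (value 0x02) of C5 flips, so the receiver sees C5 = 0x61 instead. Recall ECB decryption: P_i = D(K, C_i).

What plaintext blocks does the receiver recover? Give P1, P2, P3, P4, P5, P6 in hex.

P1 = 0x5A, P2 = 0x5C, P3 = 0x39, P4 = 0xB0, P5 = 0xFD, P6 = 0xDF

Only C5 changed, to 0x61. In ECB, a change in C_i affects only P_i. Decrypting the received ciphertext:
P1: D(K, 0xBE) = 0x5A.
P2: D(K, 0xC0) = 0x5C.
P3: D(K, 0x9D) = 0x39.
P4: D(K, 0x14) = 0xB0.
P5: D(K, 0x61) = 0xFD.
P6: D(K, 0x43) = 0xDF.
Blocks that differ from the original plaintext: P5.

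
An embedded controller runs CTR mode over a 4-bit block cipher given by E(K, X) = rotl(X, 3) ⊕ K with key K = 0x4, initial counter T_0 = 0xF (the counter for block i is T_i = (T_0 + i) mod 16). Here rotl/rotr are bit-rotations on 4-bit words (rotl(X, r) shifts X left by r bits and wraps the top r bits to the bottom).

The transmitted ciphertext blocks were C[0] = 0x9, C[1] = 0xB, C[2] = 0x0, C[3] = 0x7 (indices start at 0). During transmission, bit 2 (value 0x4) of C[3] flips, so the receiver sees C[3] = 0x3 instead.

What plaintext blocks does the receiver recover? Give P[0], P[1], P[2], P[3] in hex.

P[0] = 0x2, P[1] = 0xF, P[2] = 0xC, P[3] = 0x6

CTR decryption: S_i = E(K, T_i) where T_i is the counter for block i; P_i = C_i ⊕ S_i.
Only C[3] changed, to 0x3. In CTR, a change in C_i flips the same bit in P_i only; the keystream is unaffected. Decrypting the received ciphertext:
P[0]: T = 0xF, S = E(K, T) = 0xB; 0x9 ⊕ 0xB = 0x2.
P[1]: T = 0x0, S = E(K, T) = 0x4; 0xB ⊕ 0x4 = 0xF.
P[2]: T = 0x1, S = E(K, T) = 0xC; 0x0 ⊕ 0xC = 0xC.
P[3]: T = 0x2, S = E(K, T) = 0x5; 0x3 ⊕ 0x5 = 0x6.
Blocks that differ from the original plaintext: P[3].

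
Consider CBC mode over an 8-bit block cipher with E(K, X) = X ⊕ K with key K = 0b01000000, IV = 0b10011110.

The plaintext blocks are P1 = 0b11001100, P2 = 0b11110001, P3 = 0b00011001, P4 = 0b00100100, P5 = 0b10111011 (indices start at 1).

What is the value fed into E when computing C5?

CBC encryption: C_i = E(K, P_i ⊕ C_{i−1}), with C_{0} = IV.
C1: P1 ⊕ 0b10011110 = 0b01010010; E(K, 0b01010010) = 0b00010010.
C2: P2 ⊕ 0b00010010 = 0b11100011; E(K, 0b11100011) = 0b10100011.
C3: P3 ⊕ 0b10100011 = 0b10111010; E(K, 0b10111010) = 0b11111010.
C4: P4 ⊕ 0b11111010 = 0b11011110; E(K, 0b11011110) = 0b10011110.
C5: P5 ⊕ 0b10011110 = 0b00100101; E(K, 0b00100101) = 0b01100101.
So the input to E for block 5 is 0b00100101.

0b00100101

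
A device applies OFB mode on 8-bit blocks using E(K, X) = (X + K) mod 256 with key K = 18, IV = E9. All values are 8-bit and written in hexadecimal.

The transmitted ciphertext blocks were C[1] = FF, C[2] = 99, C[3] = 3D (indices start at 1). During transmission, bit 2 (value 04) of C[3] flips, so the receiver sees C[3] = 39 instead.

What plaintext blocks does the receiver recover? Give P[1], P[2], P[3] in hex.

OFB decryption: S_i = E(K, S_{i−1}) with S_{0} = IV; P_i = C_i ⊕ S_i.
Only C[3] changed, to 39. In OFB, a change in C_i flips the same bit in P_i only; the keystream is unaffected. Decrypting the received ciphertext:
P[1]: S = E(K, E9) = 01; FF ⊕ 01 = FE.
P[2]: S = E(K, 01) = 19; 99 ⊕ 19 = 80.
P[3]: S = E(K, 19) = 31; 39 ⊕ 31 = 08.
Blocks that differ from the original plaintext: P[3].

P[1] = FE, P[2] = 80, P[3] = 08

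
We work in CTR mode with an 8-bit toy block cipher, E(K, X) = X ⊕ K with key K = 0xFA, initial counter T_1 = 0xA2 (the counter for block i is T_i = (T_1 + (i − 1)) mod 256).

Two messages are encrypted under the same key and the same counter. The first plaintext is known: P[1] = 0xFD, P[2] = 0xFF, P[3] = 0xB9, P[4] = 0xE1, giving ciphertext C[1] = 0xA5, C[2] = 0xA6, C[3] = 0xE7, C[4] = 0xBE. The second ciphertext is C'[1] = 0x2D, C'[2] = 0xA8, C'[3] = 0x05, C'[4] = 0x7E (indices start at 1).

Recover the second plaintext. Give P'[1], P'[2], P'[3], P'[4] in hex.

In CTR with a reused counter, both messages share the same keystream S_i, so C_i ⊕ C'_i = P_i ⊕ P'_i and thus P'_i = P_i ⊕ C_i ⊕ C'_i.
P'[1]: 0xFD ⊕ 0xA5 ⊕ 0x2D = 0x75.
P'[2]: 0xFF ⊕ 0xA6 ⊕ 0xA8 = 0xF1.
P'[3]: 0xB9 ⊕ 0xE7 ⊕ 0x05 = 0x5B.
P'[4]: 0xE1 ⊕ 0xBE ⊕ 0x7E = 0x21.

P'[1] = 0x75, P'[2] = 0xF1, P'[3] = 0x5B, P'[4] = 0x21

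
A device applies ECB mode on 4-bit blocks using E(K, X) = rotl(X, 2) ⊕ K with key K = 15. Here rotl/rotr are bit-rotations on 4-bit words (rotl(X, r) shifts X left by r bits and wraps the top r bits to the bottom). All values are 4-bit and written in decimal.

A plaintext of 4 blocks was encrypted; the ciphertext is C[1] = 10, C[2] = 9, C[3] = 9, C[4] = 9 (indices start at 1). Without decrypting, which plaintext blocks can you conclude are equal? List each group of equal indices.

P[2] = P[3] = P[4]

ECB encrypts each block independently with the same key, so equal ciphertext blocks imply equal plaintext blocks.
C[2] = C[3] = C[4] = 9, so P[2] = P[3] = P[4].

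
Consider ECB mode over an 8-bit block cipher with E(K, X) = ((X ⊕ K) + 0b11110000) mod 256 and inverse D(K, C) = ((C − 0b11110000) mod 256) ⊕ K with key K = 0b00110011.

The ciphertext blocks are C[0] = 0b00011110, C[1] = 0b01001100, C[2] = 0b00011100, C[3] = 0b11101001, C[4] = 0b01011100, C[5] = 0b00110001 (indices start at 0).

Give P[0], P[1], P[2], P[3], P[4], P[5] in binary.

P[0] = 0b00011101, P[1] = 0b01101111, P[2] = 0b00011111, P[3] = 0b11001010, P[4] = 0b01011111, P[5] = 0b01110010

ECB decryption: P_i = D(K, C_i).
P[0]: D(K, 0b00011110) = 0b00011101.
P[1]: D(K, 0b01001100) = 0b01101111.
P[2]: D(K, 0b00011100) = 0b00011111.
P[3]: D(K, 0b11101001) = 0b11001010.
P[4]: D(K, 0b01011100) = 0b01011111.
P[5]: D(K, 0b00110001) = 0b01110010.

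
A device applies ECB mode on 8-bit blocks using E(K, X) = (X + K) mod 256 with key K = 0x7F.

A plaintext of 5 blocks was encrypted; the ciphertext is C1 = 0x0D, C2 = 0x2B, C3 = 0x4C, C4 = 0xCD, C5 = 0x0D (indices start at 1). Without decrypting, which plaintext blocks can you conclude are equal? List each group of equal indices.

P1 = P5

ECB encrypts each block independently with the same key, so equal ciphertext blocks imply equal plaintext blocks.
C1 = C5 = 0x0D, so P1 = P5.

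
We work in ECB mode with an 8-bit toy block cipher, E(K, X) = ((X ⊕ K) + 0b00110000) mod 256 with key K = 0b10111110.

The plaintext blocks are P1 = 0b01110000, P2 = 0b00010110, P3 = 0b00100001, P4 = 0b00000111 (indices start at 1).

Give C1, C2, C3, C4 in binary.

ECB encryption: C_i = E(K, P_i).
C1: E(K, 0b01110000) = 0b11111110.
C2: E(K, 0b00010110) = 0b11011000.
C3: E(K, 0b00100001) = 0b11001111.
C4: E(K, 0b00000111) = 0b11101001.

C1 = 0b11111110, C2 = 0b11011000, C3 = 0b11001111, C4 = 0b11101001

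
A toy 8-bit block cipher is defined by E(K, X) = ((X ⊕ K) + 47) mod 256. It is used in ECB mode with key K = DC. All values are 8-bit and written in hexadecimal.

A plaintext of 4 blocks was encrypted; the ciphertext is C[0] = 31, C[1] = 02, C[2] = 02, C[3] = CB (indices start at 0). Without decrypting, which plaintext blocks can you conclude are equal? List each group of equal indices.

P[1] = P[2]

ECB encrypts each block independently with the same key, so equal ciphertext blocks imply equal plaintext blocks.
C[1] = C[2] = 02, so P[1] = P[2].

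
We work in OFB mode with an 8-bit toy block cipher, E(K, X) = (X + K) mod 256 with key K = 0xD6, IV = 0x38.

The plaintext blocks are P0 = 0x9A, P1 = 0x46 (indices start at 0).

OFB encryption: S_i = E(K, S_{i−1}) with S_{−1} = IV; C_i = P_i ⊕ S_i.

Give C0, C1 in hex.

C0 = 0x94, C1 = 0xA2

C0: S = E(K, 0x38) = 0x0E; 0x9A ⊕ 0x0E = 0x94.
C1: S = E(K, 0x0E) = 0xE4; 0x46 ⊕ 0xE4 = 0xA2.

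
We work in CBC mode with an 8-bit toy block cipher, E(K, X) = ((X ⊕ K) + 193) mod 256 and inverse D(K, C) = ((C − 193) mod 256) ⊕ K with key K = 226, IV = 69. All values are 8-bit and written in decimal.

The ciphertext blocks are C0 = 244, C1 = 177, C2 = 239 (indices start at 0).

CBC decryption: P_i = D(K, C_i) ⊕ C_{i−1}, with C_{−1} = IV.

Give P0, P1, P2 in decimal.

P0: D(K, 244) = 209; 209 ⊕ 69 = 148.
P1: D(K, 177) = 18; 18 ⊕ 244 = 230.
P2: D(K, 239) = 204; 204 ⊕ 177 = 125.

P0 = 148, P1 = 230, P2 = 125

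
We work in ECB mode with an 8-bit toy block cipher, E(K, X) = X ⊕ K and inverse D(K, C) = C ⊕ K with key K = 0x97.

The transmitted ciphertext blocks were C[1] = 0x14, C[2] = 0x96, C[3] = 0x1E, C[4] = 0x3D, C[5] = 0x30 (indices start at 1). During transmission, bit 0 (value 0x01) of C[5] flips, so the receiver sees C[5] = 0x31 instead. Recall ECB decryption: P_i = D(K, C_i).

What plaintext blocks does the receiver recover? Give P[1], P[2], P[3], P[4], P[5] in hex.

Only C[5] changed, to 0x31. In ECB, a change in C_i affects only P_i. Decrypting the received ciphertext:
P[1]: D(K, 0x14) = 0x83.
P[2]: D(K, 0x96) = 0x01.
P[3]: D(K, 0x1E) = 0x89.
P[4]: D(K, 0x3D) = 0xAA.
P[5]: D(K, 0x31) = 0xA6.
Blocks that differ from the original plaintext: P[5].

P[1] = 0x83, P[2] = 0x01, P[3] = 0x89, P[4] = 0xAA, P[5] = 0xA6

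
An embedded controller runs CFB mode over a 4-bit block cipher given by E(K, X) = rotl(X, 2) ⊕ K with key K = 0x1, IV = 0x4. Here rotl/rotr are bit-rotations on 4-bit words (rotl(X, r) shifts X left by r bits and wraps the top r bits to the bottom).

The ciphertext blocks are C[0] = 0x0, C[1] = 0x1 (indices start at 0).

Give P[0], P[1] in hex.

P[0] = 0x0, P[1] = 0x0

CFB decryption: P_i = C_i ⊕ E(K, C_{i−1}), with C_{−1} = IV.
P[0]: E(K, 0x4) = 0x0; 0x0 ⊕ 0x0 = 0x0.
P[1]: E(K, 0x0) = 0x1; 0x1 ⊕ 0x1 = 0x0.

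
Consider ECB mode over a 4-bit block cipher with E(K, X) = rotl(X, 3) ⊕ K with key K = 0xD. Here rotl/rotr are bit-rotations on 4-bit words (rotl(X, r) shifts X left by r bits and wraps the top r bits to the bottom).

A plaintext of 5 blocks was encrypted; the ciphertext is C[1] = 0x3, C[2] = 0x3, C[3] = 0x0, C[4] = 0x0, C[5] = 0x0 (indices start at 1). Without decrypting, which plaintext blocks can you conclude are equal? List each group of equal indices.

ECB encrypts each block independently with the same key, so equal ciphertext blocks imply equal plaintext blocks.
C[1] = C[2] = 0x3, so P[1] = P[2].
C[3] = C[4] = C[5] = 0x0, so P[3] = P[4] = P[5].

P[1] = P[2]; P[3] = P[4] = P[5]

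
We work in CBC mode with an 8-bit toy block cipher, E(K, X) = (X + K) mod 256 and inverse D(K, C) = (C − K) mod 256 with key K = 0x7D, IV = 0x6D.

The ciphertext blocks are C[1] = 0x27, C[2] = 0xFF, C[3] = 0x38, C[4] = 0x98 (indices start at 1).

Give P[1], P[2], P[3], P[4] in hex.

CBC decryption: P_i = D(K, C_i) ⊕ C_{i−1}, with C_{0} = IV.
P[1]: D(K, 0x27) = 0xAA; 0xAA ⊕ 0x6D = 0xC7.
P[2]: D(K, 0xFF) = 0x82; 0x82 ⊕ 0x27 = 0xA5.
P[3]: D(K, 0x38) = 0xBB; 0xBB ⊕ 0xFF = 0x44.
P[4]: D(K, 0x98) = 0x1B; 0x1B ⊕ 0x38 = 0x23.

P[1] = 0xC7, P[2] = 0xA5, P[3] = 0x44, P[4] = 0x23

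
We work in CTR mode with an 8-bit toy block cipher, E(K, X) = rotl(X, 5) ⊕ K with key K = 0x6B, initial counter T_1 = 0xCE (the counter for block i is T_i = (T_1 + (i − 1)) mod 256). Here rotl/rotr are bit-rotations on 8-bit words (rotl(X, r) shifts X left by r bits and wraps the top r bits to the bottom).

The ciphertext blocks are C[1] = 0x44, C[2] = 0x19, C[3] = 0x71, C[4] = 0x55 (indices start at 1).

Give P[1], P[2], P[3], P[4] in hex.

P[1] = 0xF6, P[2] = 0x8B, P[3] = 0x00, P[4] = 0x04

CTR decryption: S_i = E(K, T_i) where T_i is the counter for block i; P_i = C_i ⊕ S_i.
P[1]: T = 0xCE, S = E(K, T) = 0xB2; 0x44 ⊕ 0xB2 = 0xF6.
P[2]: T = 0xCF, S = E(K, T) = 0x92; 0x19 ⊕ 0x92 = 0x8B.
P[3]: T = 0xD0, S = E(K, T) = 0x71; 0x71 ⊕ 0x71 = 0x00.
P[4]: T = 0xD1, S = E(K, T) = 0x51; 0x55 ⊕ 0x51 = 0x04.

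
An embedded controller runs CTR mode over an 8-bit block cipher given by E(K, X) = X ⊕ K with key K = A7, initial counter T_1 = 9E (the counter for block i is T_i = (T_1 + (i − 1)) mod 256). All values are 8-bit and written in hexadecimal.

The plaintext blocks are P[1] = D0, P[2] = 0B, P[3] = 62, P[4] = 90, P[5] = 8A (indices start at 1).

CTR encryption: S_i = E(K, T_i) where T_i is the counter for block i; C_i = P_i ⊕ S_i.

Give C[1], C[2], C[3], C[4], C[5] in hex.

C[1]: T = 9E, S = E(K, T) = 39; D0 ⊕ 39 = E9.
C[2]: T = 9F, S = E(K, T) = 38; 0B ⊕ 38 = 33.
C[3]: T = A0, S = E(K, T) = 07; 62 ⊕ 07 = 65.
C[4]: T = A1, S = E(K, T) = 06; 90 ⊕ 06 = 96.
C[5]: T = A2, S = E(K, T) = 05; 8A ⊕ 05 = 8F.

C[1] = E9, C[2] = 33, C[3] = 65, C[4] = 96, C[5] = 8F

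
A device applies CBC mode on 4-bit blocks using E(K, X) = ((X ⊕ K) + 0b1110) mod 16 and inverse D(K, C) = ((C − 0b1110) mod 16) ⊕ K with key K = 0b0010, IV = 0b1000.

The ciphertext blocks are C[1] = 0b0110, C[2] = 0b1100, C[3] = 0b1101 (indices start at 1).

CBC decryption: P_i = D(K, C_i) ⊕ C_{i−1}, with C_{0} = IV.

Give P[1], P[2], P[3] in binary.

P[1]: D(K, 0b0110) = 0b1010; 0b1010 ⊕ 0b1000 = 0b0010.
P[2]: D(K, 0b1100) = 0b1100; 0b1100 ⊕ 0b0110 = 0b1010.
P[3]: D(K, 0b1101) = 0b1101; 0b1101 ⊕ 0b1100 = 0b0001.

P[1] = 0b0010, P[2] = 0b1010, P[3] = 0b0001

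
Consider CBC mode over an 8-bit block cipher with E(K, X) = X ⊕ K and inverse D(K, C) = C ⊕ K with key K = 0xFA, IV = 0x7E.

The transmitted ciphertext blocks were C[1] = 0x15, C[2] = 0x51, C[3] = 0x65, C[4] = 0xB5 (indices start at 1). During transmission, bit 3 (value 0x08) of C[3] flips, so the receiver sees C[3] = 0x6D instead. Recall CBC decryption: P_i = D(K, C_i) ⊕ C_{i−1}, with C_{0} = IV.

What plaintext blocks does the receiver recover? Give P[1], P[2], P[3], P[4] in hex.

P[1] = 0x91, P[2] = 0xBE, P[3] = 0xC6, P[4] = 0x22

Only C[3] changed, to 0x6D. In CBC, a change in C_i garbles P_i and flips the same bit in P_{i+1}. Decrypting the received ciphertext:
P[1]: D(K, 0x15) = 0xEF; 0xEF ⊕ 0x7E = 0x91.
P[2]: D(K, 0x51) = 0xAB; 0xAB ⊕ 0x15 = 0xBE.
P[3]: D(K, 0x6D) = 0x97; 0x97 ⊕ 0x51 = 0xC6.
P[4]: D(K, 0xB5) = 0x4F; 0x4F ⊕ 0x6D = 0x22.
Blocks that differ from the original plaintext: P[3], P[4].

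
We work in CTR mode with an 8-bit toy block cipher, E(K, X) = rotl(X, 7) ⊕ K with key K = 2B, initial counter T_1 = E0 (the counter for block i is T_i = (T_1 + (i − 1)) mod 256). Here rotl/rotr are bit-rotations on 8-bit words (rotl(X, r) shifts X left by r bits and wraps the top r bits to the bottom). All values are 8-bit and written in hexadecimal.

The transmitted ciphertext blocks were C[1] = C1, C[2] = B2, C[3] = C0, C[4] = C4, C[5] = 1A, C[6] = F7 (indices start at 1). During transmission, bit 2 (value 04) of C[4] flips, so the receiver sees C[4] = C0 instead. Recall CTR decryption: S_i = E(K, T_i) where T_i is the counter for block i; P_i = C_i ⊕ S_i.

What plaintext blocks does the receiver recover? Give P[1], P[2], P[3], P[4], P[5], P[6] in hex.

Only C[4] changed, to C0. In CTR, a change in C_i flips the same bit in P_i only; the keystream is unaffected. Decrypting the received ciphertext:
P[1]: T = E0, S = E(K, T) = 5B; C1 ⊕ 5B = 9A.
P[2]: T = E1, S = E(K, T) = DB; B2 ⊕ DB = 69.
P[3]: T = E2, S = E(K, T) = 5A; C0 ⊕ 5A = 9A.
P[4]: T = E3, S = E(K, T) = DA; C0 ⊕ DA = 1A.
P[5]: T = E4, S = E(K, T) = 59; 1A ⊕ 59 = 43.
P[6]: T = E5, S = E(K, T) = D9; F7 ⊕ D9 = 2E.
Blocks that differ from the original plaintext: P[4].

P[1] = 9A, P[2] = 69, P[3] = 9A, P[4] = 1A, P[5] = 43, P[6] = 2E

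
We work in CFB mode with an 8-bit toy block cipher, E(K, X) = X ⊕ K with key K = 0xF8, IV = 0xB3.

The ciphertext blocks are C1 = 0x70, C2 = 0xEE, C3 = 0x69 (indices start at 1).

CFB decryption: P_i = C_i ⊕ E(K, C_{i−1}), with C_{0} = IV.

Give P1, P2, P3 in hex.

P1: E(K, 0xB3) = 0x4B; 0x70 ⊕ 0x4B = 0x3B.
P2: E(K, 0x70) = 0x88; 0xEE ⊕ 0x88 = 0x66.
P3: E(K, 0xEE) = 0x16; 0x69 ⊕ 0x16 = 0x7F.

P1 = 0x3B, P2 = 0x66, P3 = 0x7F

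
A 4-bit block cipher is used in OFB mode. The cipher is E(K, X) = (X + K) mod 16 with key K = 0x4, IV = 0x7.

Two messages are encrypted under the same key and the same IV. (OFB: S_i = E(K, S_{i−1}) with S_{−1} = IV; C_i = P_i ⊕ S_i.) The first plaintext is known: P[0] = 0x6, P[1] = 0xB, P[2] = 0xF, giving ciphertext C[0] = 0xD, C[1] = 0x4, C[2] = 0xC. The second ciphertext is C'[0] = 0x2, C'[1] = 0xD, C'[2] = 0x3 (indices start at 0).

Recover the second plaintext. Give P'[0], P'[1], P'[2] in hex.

In OFB with a reused IV, both messages share the same keystream S_i, so C_i ⊕ C'_i = P_i ⊕ P'_i and thus P'_i = P_i ⊕ C_i ⊕ C'_i.
P'[0]: 0x6 ⊕ 0xD ⊕ 0x2 = 0x9.
P'[1]: 0xB ⊕ 0x4 ⊕ 0xD = 0x2.
P'[2]: 0xF ⊕ 0xC ⊕ 0x3 = 0x0.

P'[0] = 0x9, P'[1] = 0x2, P'[2] = 0x0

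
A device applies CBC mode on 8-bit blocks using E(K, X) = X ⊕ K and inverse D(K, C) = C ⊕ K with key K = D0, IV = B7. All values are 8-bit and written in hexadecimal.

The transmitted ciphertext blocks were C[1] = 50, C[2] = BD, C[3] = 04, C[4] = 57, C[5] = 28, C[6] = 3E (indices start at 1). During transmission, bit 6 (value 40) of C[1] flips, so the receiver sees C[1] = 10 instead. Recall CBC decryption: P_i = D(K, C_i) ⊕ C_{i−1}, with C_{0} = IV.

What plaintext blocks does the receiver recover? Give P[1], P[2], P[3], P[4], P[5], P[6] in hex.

P[1] = 77, P[2] = 7D, P[3] = 69, P[4] = 83, P[5] = AF, P[6] = C6

Only C[1] changed, to 10. In CBC, a change in C_i garbles P_i and flips the same bit in P_{i+1}. Decrypting the received ciphertext:
P[1]: D(K, 10) = C0; C0 ⊕ B7 = 77.
P[2]: D(K, BD) = 6D; 6D ⊕ 10 = 7D.
P[3]: D(K, 04) = D4; D4 ⊕ BD = 69.
P[4]: D(K, 57) = 87; 87 ⊕ 04 = 83.
P[5]: D(K, 28) = F8; F8 ⊕ 57 = AF.
P[6]: D(K, 3E) = EE; EE ⊕ 28 = C6.
Blocks that differ from the original plaintext: P[1], P[2].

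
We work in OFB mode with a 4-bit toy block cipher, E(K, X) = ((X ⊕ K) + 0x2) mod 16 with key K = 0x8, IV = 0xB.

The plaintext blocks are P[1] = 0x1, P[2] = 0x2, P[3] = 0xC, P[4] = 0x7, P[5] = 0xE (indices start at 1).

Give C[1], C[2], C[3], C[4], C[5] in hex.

OFB encryption: S_i = E(K, S_{i−1}) with S_{0} = IV; C_i = P_i ⊕ S_i.
C[1]: S = E(K, 0xB) = 0x5; 0x1 ⊕ 0x5 = 0x4.
C[2]: S = E(K, 0x5) = 0xF; 0x2 ⊕ 0xF = 0xD.
C[3]: S = E(K, 0xF) = 0x9; 0xC ⊕ 0x9 = 0x5.
C[4]: S = E(K, 0x9) = 0x3; 0x7 ⊕ 0x3 = 0x4.
C[5]: S = E(K, 0x3) = 0xD; 0xE ⊕ 0xD = 0x3.

C[1] = 0x4, C[2] = 0xD, C[3] = 0x5, C[4] = 0x4, C[5] = 0x3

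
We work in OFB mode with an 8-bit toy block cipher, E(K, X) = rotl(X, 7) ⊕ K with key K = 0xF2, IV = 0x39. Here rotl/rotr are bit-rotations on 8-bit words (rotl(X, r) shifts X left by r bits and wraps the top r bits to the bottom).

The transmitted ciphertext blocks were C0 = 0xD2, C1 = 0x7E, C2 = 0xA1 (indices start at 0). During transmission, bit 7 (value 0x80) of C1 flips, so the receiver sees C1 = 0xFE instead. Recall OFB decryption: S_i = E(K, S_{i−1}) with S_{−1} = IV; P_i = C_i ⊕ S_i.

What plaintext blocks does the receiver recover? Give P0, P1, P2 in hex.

P0 = 0xBC, P1 = 0x3B, P2 = 0xB1

Only C1 changed, to 0xFE. In OFB, a change in C_i flips the same bit in P_i only; the keystream is unaffected. Decrypting the received ciphertext:
P0: S = E(K, 0x39) = 0x6E; 0xD2 ⊕ 0x6E = 0xBC.
P1: S = E(K, 0x6E) = 0xC5; 0xFE ⊕ 0xC5 = 0x3B.
P2: S = E(K, 0xC5) = 0x10; 0xA1 ⊕ 0x10 = 0xB1.
Blocks that differ from the original plaintext: P1.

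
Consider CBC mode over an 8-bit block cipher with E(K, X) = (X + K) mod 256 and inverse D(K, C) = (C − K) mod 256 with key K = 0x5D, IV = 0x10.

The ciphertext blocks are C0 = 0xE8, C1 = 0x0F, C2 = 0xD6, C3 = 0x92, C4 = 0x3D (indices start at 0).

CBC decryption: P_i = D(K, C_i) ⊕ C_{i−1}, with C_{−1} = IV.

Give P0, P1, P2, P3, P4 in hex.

P0: D(K, 0xE8) = 0x8B; 0x8B ⊕ 0x10 = 0x9B.
P1: D(K, 0x0F) = 0xB2; 0xB2 ⊕ 0xE8 = 0x5A.
P2: D(K, 0xD6) = 0x79; 0x79 ⊕ 0x0F = 0x76.
P3: D(K, 0x92) = 0x35; 0x35 ⊕ 0xD6 = 0xE3.
P4: D(K, 0x3D) = 0xE0; 0xE0 ⊕ 0x92 = 0x72.

P0 = 0x9B, P1 = 0x5A, P2 = 0x76, P3 = 0xE3, P4 = 0x72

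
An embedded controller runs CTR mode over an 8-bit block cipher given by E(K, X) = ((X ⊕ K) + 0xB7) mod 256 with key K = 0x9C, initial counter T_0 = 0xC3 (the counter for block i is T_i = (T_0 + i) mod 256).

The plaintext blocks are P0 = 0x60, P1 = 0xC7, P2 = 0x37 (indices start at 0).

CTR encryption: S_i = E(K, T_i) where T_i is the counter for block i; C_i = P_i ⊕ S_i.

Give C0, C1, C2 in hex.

C0: T = 0xC3, S = E(K, T) = 0x16; 0x60 ⊕ 0x16 = 0x76.
C1: T = 0xC4, S = E(K, T) = 0x0F; 0xC7 ⊕ 0x0F = 0xC8.
C2: T = 0xC5, S = E(K, T) = 0x10; 0x37 ⊕ 0x10 = 0x27.

C0 = 0x76, C1 = 0xC8, C2 = 0x27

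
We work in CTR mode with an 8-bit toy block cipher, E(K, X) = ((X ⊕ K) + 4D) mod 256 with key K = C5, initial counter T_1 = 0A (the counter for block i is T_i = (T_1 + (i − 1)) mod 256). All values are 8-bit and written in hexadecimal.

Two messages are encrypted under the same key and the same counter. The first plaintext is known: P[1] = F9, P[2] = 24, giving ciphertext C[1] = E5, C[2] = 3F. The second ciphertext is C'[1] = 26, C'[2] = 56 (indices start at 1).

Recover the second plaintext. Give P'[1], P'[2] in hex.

In CTR with a reused counter, both messages share the same keystream S_i, so C_i ⊕ C'_i = P_i ⊕ P'_i and thus P'_i = P_i ⊕ C_i ⊕ C'_i.
P'[1]: F9 ⊕ E5 ⊕ 26 = 3A.
P'[2]: 24 ⊕ 3F ⊕ 56 = 4D.

P'[1] = 3A, P'[2] = 4D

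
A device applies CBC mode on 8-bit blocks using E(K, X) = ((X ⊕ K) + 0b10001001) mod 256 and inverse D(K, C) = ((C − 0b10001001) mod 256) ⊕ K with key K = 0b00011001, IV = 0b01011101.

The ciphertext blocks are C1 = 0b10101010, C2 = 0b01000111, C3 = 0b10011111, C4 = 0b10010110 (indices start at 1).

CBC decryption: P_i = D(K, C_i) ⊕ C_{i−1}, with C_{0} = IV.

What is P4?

P4 = 0b10001011

P4: D(K, 0b10010110) = 0b00010100; 0b00010100 ⊕ 0b10011111 = 0b10001011.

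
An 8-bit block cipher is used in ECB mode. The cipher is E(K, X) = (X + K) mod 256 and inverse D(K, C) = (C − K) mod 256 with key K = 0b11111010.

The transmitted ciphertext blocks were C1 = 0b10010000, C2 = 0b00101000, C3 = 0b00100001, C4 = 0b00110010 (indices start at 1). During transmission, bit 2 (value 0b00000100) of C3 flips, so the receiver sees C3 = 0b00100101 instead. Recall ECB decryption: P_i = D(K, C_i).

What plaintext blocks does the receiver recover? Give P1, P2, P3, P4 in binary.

P1 = 0b10010110, P2 = 0b00101110, P3 = 0b00101011, P4 = 0b00111000

Only C3 changed, to 0b00100101. In ECB, a change in C_i affects only P_i. Decrypting the received ciphertext:
P1: D(K, 0b10010000) = 0b10010110.
P2: D(K, 0b00101000) = 0b00101110.
P3: D(K, 0b00100101) = 0b00101011.
P4: D(K, 0b00110010) = 0b00111000.
Blocks that differ from the original plaintext: P3.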